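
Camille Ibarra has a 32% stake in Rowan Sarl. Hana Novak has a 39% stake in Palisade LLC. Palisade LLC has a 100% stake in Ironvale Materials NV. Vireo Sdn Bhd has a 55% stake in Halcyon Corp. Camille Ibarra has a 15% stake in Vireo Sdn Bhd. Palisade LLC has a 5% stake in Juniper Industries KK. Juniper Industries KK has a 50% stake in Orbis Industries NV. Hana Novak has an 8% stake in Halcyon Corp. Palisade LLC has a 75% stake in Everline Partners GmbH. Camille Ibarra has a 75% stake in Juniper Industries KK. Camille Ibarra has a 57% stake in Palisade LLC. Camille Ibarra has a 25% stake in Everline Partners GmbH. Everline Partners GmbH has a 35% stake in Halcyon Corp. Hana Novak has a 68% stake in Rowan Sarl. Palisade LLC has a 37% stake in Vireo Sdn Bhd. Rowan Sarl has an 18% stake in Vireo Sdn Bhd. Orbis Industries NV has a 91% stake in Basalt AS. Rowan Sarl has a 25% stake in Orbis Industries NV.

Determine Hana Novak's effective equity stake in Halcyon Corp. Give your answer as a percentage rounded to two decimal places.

Hana reaches Halcyon along 4 paths.
Via Palisade → Everline: 39% × 75% × 35% = 10.2375%.
Via Rowan → Vireo: 68% × 18% × 55% = 6.732%.
Via Palisade → Vireo: 39% × 37% × 55% = 7.9365%.
Direct stake: 8% = 8%.
Total: 10.2375% + 6.732% + 7.9365% + 8% = 32.906%.
Rounded: 32.91%.

32.91%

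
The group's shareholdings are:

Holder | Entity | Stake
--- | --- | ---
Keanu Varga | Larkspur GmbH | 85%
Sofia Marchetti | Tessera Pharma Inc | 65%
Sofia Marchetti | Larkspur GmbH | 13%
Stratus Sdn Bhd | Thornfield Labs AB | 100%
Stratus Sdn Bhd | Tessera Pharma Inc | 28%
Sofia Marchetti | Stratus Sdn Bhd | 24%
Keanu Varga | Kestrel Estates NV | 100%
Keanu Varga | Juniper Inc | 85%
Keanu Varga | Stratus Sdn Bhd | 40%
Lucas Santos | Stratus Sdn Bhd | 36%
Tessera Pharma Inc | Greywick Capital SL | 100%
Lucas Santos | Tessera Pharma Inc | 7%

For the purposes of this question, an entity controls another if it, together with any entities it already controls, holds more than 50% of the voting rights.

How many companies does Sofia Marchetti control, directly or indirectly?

Sofia holds 65% of Tessera, so Sofia controls Tessera.
Tessera holds 100% of Greywick, so Sofia controls Greywick.
No other company's threshold is met.
Sofia controls 2 companies.

2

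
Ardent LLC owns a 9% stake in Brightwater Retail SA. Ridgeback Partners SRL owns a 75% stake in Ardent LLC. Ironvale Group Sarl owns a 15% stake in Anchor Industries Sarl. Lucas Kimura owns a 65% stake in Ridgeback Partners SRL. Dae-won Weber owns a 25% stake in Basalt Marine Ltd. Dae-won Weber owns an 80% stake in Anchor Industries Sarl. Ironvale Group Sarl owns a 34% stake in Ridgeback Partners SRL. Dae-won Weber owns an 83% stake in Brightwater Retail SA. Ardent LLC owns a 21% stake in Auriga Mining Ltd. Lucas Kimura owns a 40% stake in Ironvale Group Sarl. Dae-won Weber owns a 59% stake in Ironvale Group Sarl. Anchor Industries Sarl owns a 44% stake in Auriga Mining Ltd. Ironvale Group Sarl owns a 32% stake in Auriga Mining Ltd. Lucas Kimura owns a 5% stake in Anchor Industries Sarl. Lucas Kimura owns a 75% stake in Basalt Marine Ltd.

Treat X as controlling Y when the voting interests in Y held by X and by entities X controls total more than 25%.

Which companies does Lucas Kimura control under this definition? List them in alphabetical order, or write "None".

Ardent LLC, Auriga Mining Ltd, Basalt Marine Ltd, Ironvale Group Sarl, Ridgeback Partners SRL

Lucas holds 40% of Ironvale, so Lucas controls Ironvale.
Lucas holds 75% of Basalt, so Lucas controls Basalt.
Lucas and Ironvale together hold 65% + 34% = 99% of Ridgeback, so Lucas controls Ridgeback.
Ridgeback holds 75% of Ardent, so Lucas controls Ardent.
Ironvale and Ardent together hold 32% + 21% = 53% of Auriga, so Lucas controls Auriga.
No other company's threshold is met.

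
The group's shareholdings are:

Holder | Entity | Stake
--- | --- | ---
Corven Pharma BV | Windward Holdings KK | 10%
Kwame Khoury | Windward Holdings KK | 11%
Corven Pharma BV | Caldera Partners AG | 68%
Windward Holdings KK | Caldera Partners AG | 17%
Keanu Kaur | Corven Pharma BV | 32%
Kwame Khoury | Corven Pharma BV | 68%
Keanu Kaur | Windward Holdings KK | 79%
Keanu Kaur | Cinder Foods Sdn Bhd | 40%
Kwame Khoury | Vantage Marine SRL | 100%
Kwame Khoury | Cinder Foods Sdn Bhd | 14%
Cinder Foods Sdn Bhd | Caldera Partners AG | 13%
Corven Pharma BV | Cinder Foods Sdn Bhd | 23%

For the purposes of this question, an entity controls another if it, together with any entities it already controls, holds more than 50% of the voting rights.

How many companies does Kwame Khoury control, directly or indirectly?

Kwame holds 68% of Corven, so Kwame controls Corven.
Kwame holds 100% of Vantage, so Kwame controls Vantage.
Corven holds 68% of Caldera, so Kwame controls Caldera.
No other company's threshold is met.
Kwame controls 3 companies.

3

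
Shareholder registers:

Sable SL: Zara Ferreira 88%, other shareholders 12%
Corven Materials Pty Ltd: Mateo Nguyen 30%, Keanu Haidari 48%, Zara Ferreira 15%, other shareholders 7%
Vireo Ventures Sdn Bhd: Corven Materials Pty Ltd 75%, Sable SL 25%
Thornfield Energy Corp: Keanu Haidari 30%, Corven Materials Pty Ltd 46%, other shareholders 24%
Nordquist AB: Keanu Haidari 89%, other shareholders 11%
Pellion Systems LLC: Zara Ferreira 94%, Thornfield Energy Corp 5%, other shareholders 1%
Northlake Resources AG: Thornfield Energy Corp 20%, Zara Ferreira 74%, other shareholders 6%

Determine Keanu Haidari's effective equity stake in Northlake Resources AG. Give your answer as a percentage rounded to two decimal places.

Keanu reaches Northlake along 2 paths.
Via Thornfield: 30% × 20% = 6%.
Via Corven → Thornfield: 48% × 46% × 20% = 4.416%.
Total: 6% + 4.416% = 10.416%.
Rounded: 10.42%.

10.42%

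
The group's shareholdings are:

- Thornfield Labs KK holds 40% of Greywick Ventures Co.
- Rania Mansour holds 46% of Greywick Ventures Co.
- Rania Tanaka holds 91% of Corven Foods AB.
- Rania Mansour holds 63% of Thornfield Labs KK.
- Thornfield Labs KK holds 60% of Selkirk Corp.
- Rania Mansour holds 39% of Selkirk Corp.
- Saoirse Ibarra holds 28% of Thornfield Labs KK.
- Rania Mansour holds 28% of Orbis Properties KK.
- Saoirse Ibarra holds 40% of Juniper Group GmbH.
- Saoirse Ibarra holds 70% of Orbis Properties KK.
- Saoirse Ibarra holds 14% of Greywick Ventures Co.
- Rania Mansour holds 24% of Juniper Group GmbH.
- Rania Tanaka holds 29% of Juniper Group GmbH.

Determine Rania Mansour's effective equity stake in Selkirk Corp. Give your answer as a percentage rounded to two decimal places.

Rania Mansour reaches Selkirk along 2 paths.
Direct stake: 39% = 39%.
Via Thornfield: 63% × 60% = 37.8%.
Total: 39% + 37.8% = 76.8%.
Rounded: 76.80%.

76.80%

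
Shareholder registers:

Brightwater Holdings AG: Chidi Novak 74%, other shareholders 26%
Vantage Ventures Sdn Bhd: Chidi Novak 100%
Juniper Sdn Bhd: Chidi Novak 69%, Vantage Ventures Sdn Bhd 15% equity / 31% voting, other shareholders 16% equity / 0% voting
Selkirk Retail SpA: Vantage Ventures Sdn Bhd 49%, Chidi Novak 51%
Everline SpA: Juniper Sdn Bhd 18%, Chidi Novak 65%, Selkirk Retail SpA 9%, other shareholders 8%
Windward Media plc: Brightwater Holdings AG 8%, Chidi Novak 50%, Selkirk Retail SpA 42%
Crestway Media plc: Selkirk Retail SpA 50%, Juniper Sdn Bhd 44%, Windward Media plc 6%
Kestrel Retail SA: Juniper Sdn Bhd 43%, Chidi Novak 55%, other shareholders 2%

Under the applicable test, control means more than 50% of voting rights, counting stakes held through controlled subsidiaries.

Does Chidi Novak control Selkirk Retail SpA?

Chidi holds 100% of Vantage, so Chidi controls Vantage.
Vantage and Chidi together hold 49% + 51% = 100% of Selkirk, so Chidi controls Selkirk.

Yes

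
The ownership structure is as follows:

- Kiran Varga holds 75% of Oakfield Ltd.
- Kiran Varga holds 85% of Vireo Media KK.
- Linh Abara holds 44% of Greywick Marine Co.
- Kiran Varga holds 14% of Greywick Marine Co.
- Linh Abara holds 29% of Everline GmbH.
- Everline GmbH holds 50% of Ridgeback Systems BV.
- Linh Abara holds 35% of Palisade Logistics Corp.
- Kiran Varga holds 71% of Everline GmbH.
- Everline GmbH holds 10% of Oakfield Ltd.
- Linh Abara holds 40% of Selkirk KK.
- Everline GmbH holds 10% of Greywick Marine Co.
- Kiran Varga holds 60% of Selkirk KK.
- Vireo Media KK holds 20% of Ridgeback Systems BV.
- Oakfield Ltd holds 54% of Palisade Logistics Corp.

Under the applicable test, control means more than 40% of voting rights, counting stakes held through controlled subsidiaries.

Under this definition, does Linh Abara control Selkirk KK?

Linh holds 44% of Greywick, so Linh controls Greywick.
In Selkirk, Linh's side holds only 40%, not > 40%.
So Linh does not control Selkirk.

No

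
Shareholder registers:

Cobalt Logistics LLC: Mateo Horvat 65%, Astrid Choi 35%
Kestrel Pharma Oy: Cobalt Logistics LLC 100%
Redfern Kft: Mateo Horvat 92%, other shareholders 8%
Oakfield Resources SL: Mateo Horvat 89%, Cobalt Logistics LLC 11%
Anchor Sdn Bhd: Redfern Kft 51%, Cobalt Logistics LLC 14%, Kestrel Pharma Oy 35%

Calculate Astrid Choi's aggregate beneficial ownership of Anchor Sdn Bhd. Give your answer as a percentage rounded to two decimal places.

Astrid reaches Anchor along 2 paths.
Via Cobalt: 35% × 14% = 4.9%.
Via Cobalt → Kestrel: 35% × 100% × 35% = 12.25%.
Total: 4.9% + 12.25% = 17.15%.

17.15%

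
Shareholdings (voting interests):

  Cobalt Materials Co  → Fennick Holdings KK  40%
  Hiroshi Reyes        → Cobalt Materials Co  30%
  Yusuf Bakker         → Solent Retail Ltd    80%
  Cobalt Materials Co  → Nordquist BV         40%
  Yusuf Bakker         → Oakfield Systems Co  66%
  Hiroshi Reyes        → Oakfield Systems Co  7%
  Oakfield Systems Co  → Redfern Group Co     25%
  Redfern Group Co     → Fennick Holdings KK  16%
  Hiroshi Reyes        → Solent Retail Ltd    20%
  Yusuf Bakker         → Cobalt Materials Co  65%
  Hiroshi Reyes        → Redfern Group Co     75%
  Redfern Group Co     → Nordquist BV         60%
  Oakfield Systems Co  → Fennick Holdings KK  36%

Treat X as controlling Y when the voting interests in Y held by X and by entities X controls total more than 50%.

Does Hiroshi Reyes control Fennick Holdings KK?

No

Hiroshi holds 75% of Redfern, so Hiroshi controls Redfern.
Redfern holds 60% of Nordquist, so Hiroshi controls Nordquist.
In Fennick, Hiroshi's side holds only 16%, not > 50%.
So Hiroshi does not control Fennick.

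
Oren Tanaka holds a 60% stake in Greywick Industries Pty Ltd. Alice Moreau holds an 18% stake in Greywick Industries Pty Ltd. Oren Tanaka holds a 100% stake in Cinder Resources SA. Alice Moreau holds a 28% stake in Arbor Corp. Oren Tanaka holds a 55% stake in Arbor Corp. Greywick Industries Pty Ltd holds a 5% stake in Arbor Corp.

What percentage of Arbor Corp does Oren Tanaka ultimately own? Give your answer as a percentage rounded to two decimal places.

58.00%

Oren reaches Arbor along 2 paths.
Direct stake: 55% = 55%.
Via Greywick: 60% × 5% = 3%.
Total: 55% + 3% = 58%.
Rounded: 58.00%.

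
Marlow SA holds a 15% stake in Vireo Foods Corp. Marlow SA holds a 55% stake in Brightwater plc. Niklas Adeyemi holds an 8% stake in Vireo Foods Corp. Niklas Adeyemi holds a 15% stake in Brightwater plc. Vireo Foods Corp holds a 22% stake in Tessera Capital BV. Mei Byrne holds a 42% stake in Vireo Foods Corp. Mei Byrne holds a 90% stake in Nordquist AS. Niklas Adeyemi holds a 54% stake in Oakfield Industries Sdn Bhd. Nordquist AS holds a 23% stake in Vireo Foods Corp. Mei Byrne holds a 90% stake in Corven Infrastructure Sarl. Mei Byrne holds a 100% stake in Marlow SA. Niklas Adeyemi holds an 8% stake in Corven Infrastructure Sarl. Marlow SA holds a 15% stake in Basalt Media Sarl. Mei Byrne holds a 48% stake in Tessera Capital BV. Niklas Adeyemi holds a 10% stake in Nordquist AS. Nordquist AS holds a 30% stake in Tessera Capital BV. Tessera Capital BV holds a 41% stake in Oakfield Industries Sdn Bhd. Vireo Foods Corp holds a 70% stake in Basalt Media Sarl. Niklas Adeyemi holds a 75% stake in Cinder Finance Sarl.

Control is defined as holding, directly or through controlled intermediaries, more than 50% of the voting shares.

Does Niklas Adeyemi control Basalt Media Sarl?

No

Niklas holds 75% of Cinder, so Niklas controls Cinder.
Niklas holds 54% of Oakfield, so Niklas controls Oakfield.
Neither Niklas nor any entity Niklas controls holds any voting interest in Basalt.
So Niklas does not control Basalt.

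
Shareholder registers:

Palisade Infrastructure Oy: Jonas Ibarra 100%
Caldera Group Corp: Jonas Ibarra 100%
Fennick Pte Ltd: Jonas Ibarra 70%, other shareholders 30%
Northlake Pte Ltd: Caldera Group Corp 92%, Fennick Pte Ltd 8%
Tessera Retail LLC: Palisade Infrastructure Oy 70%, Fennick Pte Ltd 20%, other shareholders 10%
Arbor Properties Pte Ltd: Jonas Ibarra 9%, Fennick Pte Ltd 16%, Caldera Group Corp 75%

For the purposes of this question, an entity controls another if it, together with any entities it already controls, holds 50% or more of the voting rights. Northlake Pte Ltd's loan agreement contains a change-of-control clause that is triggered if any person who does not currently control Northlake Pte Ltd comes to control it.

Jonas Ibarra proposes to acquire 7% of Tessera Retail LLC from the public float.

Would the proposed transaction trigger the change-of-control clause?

No

The purchase changes only Jonas's holdings, so Jonas is the only person who could newly come to control Northlake.
Jonas holds 100% of Caldera, so Jonas controls Caldera.
Jonas holds 70% of Fennick, so Jonas controls Fennick.
Caldera and Fennick together hold 92% + 8% = 100% of Northlake, so Jonas controls Northlake.
So Jonas already controls Northlake before the transaction.
After the purchase, Jonas holds 7% of Tessera directly.
Jonas controlled Northlake already, so this is not a new person acquiring control; every other person's position is unchanged or reduced.
No new person acquires control, so the clause is not triggered.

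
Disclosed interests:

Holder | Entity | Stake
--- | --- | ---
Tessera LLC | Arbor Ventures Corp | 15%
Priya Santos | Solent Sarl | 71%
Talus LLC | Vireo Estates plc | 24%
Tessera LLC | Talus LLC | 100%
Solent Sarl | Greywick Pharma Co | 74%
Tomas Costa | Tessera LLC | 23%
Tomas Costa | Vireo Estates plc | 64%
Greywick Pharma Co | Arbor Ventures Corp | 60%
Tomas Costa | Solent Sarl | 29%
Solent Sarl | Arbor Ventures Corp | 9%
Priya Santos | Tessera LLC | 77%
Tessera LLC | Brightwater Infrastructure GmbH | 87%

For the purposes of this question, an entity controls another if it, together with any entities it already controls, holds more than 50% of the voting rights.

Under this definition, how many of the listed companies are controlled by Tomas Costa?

Tomas holds 64% of Vireo, so Tomas controls Vireo.
No other company's threshold is met.
Tomas controls 1 company.

1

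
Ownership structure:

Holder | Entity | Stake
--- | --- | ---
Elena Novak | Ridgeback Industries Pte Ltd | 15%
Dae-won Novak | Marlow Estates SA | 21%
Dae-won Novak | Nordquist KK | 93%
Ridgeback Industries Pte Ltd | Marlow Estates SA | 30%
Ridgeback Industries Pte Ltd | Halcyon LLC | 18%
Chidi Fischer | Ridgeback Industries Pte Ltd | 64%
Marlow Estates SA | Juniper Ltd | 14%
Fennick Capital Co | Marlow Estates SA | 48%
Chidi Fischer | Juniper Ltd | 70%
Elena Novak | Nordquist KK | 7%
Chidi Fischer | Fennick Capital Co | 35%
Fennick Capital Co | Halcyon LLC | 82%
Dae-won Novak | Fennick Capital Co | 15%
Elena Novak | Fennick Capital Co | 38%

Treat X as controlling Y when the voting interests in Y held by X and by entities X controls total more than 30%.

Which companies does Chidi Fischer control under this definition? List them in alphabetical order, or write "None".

Chidi holds 35% of Fennick, so Chidi controls Fennick.
Chidi holds 64% of Ridgeback, so Chidi controls Ridgeback.
Ridgeback and Fennick together hold 30% + 48% = 78% of Marlow, so Chidi controls Marlow.
Chidi and Marlow together hold 70% + 14% = 84% of Juniper, so Chidi controls Juniper.
Ridgeback and Fennick together hold 18% + 82% = 100% of Halcyon, so Chidi controls Halcyon.
No other company's threshold is met.

Fennick Capital Co, Halcyon LLC, Juniper Ltd, Marlow Estates SA, Ridgeback Industries Pte Ltd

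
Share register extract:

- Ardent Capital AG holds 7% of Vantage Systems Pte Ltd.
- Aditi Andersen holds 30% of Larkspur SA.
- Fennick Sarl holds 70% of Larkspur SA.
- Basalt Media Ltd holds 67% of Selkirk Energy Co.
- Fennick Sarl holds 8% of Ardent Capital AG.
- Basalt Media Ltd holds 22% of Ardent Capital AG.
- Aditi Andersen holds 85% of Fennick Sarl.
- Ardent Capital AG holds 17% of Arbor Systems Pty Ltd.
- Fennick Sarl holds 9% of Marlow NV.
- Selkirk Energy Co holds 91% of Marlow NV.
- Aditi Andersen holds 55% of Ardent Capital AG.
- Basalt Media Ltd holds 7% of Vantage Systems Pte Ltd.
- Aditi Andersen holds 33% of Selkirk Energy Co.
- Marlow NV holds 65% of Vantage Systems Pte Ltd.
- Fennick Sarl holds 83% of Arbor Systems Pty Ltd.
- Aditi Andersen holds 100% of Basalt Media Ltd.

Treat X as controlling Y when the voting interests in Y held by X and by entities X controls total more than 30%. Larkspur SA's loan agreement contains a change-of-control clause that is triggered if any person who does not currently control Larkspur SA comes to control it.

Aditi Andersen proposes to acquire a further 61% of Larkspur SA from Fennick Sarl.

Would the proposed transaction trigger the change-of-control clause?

No

The purchase adds only to Aditi's holdings (Fennick's stake shrinks), so Aditi is the only person who could newly come to control Larkspur.
Aditi holds 85% of Fennick, so Aditi controls Fennick.
Aditi and Fennick together hold 30% + 70% = 100% of Larkspur, so Aditi controls Larkspur.
So Aditi already controls Larkspur before the transaction.
After the purchase, Aditi's direct stake in Larkspur rises to 30% + 61% = 91%, and Fennick's stake falls to 9%.
Aditi controlled Larkspur already, so this is not a new person acquiring control; every other person's position is unchanged or reduced.
No new person acquires control, so the clause is not triggered.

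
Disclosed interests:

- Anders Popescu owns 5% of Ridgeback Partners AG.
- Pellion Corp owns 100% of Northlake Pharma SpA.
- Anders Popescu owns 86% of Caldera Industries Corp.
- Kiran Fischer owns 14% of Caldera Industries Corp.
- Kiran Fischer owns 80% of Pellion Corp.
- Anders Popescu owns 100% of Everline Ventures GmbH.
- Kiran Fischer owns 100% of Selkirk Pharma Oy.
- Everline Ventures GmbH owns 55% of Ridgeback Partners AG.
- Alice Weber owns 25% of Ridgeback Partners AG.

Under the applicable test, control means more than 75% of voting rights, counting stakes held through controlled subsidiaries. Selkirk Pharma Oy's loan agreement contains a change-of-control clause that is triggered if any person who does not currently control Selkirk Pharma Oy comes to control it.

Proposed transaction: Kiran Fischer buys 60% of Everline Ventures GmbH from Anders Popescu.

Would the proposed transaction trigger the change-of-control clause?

The purchase adds only to Kiran's holdings (Anders's stake shrinks), so Kiran is the only person who could newly come to control Selkirk.
Kiran holds 100% of Selkirk, so Kiran controls Selkirk.
So Kiran already controls Selkirk before the transaction.
After the purchase, Kiran holds 60% of Everline directly, and Anders's stake falls to 40%.
Kiran controlled Selkirk already, so this is not a new person acquiring control; every other person's position is unchanged or reduced.
No new person acquires control, so the clause is not triggered.

No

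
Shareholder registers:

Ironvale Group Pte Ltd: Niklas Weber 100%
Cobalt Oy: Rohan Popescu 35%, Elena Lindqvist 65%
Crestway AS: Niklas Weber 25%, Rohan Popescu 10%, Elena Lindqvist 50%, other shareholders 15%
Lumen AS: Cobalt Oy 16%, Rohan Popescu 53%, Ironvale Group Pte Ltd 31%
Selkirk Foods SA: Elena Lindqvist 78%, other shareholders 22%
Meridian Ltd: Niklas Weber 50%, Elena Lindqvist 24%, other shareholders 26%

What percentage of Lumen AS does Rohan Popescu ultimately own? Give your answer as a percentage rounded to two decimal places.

58.60%

Rohan reaches Lumen along 2 paths.
Via Cobalt: 35% × 16% = 5.6%.
Direct stake: 53% = 53%.
Total: 5.6% + 53% = 58.6%.
Rounded: 58.60%.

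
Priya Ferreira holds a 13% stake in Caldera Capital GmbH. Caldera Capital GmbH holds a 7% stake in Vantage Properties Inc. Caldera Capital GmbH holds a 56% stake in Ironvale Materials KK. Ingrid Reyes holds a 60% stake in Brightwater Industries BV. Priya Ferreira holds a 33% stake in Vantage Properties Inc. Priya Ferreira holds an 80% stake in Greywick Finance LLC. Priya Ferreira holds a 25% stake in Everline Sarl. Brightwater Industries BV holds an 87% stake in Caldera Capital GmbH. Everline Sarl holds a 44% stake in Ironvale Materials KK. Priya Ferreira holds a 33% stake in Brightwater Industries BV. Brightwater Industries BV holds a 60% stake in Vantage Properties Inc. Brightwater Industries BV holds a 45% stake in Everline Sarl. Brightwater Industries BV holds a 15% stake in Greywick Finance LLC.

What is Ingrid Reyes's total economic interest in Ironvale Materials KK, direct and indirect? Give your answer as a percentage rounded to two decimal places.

Ingrid reaches Ironvale along 2 paths.
Via Brightwater → Everline: 60% × 45% × 44% = 11.88%.
Via Brightwater → Caldera: 60% × 87% × 56% = 29.232%.
Total: 11.88% + 29.232% = 41.112%.
Rounded: 41.11%.

41.11%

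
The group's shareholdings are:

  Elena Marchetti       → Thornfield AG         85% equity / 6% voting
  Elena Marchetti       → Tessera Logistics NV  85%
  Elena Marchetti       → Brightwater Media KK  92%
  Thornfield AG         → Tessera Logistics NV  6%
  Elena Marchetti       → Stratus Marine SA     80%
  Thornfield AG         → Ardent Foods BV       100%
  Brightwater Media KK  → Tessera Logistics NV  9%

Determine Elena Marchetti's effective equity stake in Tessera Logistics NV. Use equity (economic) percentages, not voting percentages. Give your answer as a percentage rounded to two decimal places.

Elena reaches Tessera along 3 paths.
Via Thornfield: 85% × 6% = 5.1%.
Via Brightwater: 92% × 9% = 8.28%.
Direct stake: 85% = 85%.
Total: 5.1% + 8.28% + 85% = 98.38%.

98.38%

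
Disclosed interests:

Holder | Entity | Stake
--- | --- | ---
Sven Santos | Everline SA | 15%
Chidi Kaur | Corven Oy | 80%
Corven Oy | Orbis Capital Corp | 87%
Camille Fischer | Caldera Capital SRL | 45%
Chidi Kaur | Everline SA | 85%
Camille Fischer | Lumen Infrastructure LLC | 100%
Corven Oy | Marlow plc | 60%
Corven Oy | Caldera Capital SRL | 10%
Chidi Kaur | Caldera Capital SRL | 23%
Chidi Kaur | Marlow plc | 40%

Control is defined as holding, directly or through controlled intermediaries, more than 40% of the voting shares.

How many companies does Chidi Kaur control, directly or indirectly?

Chidi holds 85% of Everline, so Chidi controls Everline.
Chidi holds 80% of Corven, so Chidi controls Corven.
Corven and Chidi together hold 60% + 40% = 100% of Marlow, so Chidi controls Marlow.
Corven holds 87% of Orbis, so Chidi controls Orbis.
No other company's threshold is met.
Chidi controls 4 companies.

4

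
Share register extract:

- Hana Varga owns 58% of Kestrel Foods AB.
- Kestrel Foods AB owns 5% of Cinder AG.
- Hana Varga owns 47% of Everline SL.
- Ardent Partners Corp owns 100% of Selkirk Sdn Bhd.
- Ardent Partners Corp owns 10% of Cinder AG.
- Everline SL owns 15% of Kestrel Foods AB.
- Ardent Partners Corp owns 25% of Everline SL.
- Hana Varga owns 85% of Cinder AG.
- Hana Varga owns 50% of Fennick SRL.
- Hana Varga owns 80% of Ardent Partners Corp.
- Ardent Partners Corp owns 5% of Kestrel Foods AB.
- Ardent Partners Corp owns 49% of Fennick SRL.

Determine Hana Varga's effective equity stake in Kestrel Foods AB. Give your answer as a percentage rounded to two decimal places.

72.05%

Hana reaches Kestrel along 4 paths.
Via Ardent: 80% × 5% = 4%.
Direct stake: 58% = 58%.
Via Ardent → Everline: 80% × 25% × 15% = 3%.
Via Everline: 47% × 15% = 7.05%.
Total: 4% + 58% + 3% + 7.05% = 72.05%.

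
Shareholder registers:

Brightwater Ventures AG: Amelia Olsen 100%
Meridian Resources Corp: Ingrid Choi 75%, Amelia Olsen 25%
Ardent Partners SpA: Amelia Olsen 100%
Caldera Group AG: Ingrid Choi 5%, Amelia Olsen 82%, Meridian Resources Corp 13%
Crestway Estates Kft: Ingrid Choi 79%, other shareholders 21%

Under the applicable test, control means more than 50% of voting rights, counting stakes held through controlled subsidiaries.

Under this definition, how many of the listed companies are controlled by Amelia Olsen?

3

Amelia holds 100% of Brightwater, so Amelia controls Brightwater.
Amelia holds 100% of Ardent, so Amelia controls Ardent.
Amelia holds 82% of Caldera, so Amelia controls Caldera.
No other company's threshold is met.
Amelia controls 3 companies.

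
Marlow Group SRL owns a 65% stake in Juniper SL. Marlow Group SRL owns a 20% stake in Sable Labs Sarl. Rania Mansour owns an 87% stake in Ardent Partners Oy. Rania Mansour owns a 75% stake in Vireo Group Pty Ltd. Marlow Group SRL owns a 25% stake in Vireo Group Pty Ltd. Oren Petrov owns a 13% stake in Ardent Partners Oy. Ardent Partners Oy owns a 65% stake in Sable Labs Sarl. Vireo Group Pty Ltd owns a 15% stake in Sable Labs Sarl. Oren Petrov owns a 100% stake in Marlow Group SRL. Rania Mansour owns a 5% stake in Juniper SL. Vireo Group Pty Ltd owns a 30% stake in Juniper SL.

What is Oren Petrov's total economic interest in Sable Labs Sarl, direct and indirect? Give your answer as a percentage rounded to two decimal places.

Oren reaches Sable along 3 paths.
Via Marlow → Vireo: 100% × 25% × 15% = 3.75%.
Via Ardent: 13% × 65% = 8.45%.
Via Marlow: 100% × 20% = 20%.
Total: 3.75% + 8.45% + 20% = 32.2%.
Rounded: 32.20%.

32.20%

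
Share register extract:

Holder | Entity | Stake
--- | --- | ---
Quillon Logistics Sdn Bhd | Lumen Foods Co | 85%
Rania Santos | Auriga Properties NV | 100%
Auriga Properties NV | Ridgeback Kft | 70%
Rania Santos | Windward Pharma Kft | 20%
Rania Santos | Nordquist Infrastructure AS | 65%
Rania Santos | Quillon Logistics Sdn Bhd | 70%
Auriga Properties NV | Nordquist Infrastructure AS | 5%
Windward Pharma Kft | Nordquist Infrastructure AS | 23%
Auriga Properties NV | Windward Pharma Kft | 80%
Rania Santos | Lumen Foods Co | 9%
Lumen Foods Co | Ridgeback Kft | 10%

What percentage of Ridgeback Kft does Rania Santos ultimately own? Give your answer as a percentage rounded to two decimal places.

76.85%

Rania reaches Ridgeback along 3 paths.
Via Auriga: 100% × 70% = 70%.
Via Lumen: 9% × 10% = 0.9%.
Via Quillon → Lumen: 70% × 85% × 10% = 5.95%.
Total: 70% + 0.9% + 5.95% = 76.85%.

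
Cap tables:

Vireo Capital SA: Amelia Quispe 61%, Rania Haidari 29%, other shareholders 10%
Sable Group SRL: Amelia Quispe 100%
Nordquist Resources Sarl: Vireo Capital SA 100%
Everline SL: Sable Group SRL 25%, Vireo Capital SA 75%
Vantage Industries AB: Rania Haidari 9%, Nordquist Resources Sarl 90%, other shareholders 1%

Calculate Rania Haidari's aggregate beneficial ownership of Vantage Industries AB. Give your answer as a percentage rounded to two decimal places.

Rania reaches Vantage along 2 paths.
Direct stake: 9% = 9%.
Via Vireo → Nordquist: 29% × 100% × 90% = 26.1%.
Total: 9% + 26.1% = 35.1%.
Rounded: 35.10%.

35.10%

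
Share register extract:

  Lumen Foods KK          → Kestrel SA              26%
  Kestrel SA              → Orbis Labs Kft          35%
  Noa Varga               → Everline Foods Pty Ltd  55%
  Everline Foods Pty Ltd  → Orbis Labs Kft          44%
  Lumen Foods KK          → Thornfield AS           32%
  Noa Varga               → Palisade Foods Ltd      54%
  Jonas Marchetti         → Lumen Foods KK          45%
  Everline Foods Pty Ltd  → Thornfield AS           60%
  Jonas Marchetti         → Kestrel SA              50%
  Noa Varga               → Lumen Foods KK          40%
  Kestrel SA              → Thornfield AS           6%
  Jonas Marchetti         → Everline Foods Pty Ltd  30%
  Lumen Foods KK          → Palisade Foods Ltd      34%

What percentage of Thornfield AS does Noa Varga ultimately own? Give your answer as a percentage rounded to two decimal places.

46.42%

Noa reaches Thornfield along 3 paths.
Via Everline: 55% × 60% = 33%.
Via Lumen: 40% × 32% = 12.8%.
Via Lumen → Kestrel: 40% × 26% × 6% = 0.624%.
Total: 33% + 12.8% + 0.624% = 46.424%.
Rounded: 46.42%.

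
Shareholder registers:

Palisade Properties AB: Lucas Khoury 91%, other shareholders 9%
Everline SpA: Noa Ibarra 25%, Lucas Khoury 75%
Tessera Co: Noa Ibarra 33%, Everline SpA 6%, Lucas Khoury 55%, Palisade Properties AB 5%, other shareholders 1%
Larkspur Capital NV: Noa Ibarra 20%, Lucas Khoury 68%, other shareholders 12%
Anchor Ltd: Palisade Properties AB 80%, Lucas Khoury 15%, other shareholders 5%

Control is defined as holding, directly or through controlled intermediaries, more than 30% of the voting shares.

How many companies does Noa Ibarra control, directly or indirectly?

1

Noa holds 33% of Tessera, so Noa controls Tessera.
No other company's threshold is met.
Noa controls 1 company.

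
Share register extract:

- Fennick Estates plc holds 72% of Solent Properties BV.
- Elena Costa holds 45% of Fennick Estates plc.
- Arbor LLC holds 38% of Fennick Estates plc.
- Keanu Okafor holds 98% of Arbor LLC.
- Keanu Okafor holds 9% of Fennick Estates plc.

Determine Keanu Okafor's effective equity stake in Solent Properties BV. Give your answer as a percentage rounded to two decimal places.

Keanu reaches Solent along 2 paths.
Via Arbor → Fennick: 98% × 38% × 72% = 26.8128%.
Via Fennick: 9% × 72% = 6.48%.
Total: 26.8128% + 6.48% = 33.2928%.
Rounded: 33.29%.

33.29%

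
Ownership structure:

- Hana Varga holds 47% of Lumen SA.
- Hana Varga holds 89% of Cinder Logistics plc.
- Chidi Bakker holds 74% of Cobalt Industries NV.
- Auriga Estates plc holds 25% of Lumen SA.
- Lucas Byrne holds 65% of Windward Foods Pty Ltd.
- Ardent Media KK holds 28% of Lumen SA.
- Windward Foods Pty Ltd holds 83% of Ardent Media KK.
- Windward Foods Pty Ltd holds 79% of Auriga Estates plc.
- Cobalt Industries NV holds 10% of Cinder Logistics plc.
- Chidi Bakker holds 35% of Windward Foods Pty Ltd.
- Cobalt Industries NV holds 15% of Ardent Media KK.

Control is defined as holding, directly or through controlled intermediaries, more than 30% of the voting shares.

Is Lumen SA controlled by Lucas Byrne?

Lucas holds 65% of Windward, so Lucas controls Windward.
Windward holds 79% of Auriga, so Lucas controls Auriga.
Windward holds 83% of Ardent, so Lucas controls Ardent.
Auriga and Ardent together hold 25% + 28% = 53% of Lumen, so Lucas controls Lumen.

Yes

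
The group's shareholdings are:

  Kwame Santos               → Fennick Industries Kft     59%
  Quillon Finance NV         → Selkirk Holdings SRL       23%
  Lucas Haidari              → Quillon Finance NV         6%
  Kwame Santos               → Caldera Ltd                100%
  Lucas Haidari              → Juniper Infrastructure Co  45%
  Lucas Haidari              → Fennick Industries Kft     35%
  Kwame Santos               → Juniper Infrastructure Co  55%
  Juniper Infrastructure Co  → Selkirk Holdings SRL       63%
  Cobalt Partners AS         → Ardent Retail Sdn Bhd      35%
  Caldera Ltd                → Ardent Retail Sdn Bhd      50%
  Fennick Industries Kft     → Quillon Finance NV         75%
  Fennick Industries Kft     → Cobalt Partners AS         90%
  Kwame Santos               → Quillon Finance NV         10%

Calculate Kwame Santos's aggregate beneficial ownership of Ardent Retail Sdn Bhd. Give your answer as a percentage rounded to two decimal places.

68.59%

Kwame reaches Ardent along 2 paths.
Via Fennick → Cobalt: 59% × 90% × 35% = 18.585%.
Via Caldera: 100% × 50% = 50%.
Total: 18.585% + 50% = 68.585%.
Rounded: 68.59%.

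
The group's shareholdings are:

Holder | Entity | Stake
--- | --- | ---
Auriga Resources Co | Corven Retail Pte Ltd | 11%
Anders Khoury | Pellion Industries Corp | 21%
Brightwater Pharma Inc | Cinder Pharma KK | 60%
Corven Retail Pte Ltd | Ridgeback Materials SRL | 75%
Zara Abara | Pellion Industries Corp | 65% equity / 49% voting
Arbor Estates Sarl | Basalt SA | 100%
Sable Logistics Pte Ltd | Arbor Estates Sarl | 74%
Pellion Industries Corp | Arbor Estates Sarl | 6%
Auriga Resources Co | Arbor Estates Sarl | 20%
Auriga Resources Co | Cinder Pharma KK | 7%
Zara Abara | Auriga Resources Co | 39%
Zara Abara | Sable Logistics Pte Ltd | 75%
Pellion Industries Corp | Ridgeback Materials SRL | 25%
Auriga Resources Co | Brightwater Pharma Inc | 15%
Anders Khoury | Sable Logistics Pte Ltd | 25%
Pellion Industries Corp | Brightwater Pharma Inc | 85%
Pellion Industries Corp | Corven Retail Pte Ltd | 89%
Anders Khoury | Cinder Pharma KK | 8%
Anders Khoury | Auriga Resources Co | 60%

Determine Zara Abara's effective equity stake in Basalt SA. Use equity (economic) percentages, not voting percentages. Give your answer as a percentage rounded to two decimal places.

Zara reaches Basalt along 3 paths.
Via Sable → Arbor: 75% × 74% × 100% = 55.5%.
Via Pellion → Arbor: 65% × 6% × 100% = 3.9%.
Via Auriga → Arbor: 39% × 20% × 100% = 7.8%.
Total: 55.5% + 3.9% + 7.8% = 67.2%.
Rounded: 67.20%.

67.20%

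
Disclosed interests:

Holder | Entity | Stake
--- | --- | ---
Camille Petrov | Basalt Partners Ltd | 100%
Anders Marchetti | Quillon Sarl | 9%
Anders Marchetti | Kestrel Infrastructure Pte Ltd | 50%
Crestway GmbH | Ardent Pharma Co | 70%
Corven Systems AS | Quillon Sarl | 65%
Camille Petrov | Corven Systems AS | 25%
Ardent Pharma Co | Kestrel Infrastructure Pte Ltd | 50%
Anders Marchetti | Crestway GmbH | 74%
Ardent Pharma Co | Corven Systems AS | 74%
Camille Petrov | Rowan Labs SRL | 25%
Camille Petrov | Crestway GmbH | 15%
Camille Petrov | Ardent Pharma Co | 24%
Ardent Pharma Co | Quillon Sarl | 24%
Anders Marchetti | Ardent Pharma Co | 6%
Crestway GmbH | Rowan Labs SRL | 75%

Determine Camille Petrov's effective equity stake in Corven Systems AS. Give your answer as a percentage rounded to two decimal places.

Camille reaches Corven along 3 paths.
Via Ardent: 24% × 74% = 17.76%.
Via Crestway → Ardent: 15% × 70% × 74% = 7.77%.
Direct stake: 25% = 25%.
Total: 17.76% + 7.77% + 25% = 50.53%.

50.53%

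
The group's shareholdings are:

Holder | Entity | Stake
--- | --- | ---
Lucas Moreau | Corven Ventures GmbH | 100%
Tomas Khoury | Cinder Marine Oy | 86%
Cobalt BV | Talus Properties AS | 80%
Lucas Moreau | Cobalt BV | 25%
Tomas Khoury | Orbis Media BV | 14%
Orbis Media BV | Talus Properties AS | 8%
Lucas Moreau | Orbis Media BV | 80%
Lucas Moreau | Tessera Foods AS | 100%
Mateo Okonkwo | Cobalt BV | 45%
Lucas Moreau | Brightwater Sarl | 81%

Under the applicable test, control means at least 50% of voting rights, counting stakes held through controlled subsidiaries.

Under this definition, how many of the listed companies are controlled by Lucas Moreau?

4

Lucas holds 81% of Brightwater, so Lucas controls Brightwater.
Lucas holds 100% of Corven, so Lucas controls Corven.
Lucas holds 80% of Orbis, so Lucas controls Orbis.
Lucas holds 100% of Tessera, so Lucas controls Tessera.
No other company's threshold is met.
Lucas controls 4 companies.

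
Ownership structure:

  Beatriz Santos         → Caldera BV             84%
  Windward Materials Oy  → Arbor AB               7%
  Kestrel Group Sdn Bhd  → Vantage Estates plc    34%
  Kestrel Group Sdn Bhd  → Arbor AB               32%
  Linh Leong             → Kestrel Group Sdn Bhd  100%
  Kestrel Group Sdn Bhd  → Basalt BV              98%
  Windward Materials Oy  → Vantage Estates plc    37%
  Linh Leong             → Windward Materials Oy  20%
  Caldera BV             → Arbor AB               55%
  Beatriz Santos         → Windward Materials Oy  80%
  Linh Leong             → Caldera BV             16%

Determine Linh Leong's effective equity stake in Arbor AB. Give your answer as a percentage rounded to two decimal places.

Linh reaches Arbor along 3 paths.
Via Kestrel: 100% × 32% = 32%.
Via Caldera: 16% × 55% = 8.8%.
Via Windward: 20% × 7% = 1.4%.
Total: 32% + 8.8% + 1.4% = 42.2%.
Rounded: 42.20%.

42.20%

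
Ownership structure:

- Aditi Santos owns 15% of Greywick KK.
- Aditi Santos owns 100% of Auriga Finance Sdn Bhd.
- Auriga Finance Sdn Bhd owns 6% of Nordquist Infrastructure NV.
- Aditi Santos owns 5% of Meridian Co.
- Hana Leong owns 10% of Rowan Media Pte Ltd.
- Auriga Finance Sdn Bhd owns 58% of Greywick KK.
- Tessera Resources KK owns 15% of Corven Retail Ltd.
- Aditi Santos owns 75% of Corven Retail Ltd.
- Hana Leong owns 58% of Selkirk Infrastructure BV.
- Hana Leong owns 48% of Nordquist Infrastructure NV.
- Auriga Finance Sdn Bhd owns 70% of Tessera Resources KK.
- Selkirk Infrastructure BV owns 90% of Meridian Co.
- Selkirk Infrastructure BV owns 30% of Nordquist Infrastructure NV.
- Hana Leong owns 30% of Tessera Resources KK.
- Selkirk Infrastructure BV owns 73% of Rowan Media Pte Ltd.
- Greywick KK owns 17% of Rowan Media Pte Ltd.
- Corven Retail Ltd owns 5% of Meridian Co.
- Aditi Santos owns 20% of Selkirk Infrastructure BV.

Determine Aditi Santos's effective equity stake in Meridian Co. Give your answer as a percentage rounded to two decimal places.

Aditi reaches Meridian along 4 paths.
Via Corven: 75% × 5% = 3.75%.
Via Auriga → Tessera → Corven: 100% × 70% × 15% × 5% = 0.525%.
Via Selkirk: 20% × 90% = 18%.
Direct stake: 5% = 5%.
Total: 3.75% + 0.525% + 18% + 5% = 27.275%.
Rounded: 27.28%.

27.28%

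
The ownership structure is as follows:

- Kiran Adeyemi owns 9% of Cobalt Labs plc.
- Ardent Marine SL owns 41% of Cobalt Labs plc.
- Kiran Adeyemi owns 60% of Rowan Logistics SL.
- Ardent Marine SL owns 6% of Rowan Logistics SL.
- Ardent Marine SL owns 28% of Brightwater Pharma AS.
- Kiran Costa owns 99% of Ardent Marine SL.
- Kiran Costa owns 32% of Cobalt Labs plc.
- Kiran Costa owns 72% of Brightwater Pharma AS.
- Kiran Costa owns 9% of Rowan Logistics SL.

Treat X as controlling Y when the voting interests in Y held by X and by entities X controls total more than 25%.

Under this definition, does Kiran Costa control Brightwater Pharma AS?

Yes

Kiran Costa holds 99% of Ardent, so Kiran Costa controls Ardent.
Ardent and Kiran Costa together hold 28% + 72% = 100% of Brightwater, so Kiran Costa controls Brightwater.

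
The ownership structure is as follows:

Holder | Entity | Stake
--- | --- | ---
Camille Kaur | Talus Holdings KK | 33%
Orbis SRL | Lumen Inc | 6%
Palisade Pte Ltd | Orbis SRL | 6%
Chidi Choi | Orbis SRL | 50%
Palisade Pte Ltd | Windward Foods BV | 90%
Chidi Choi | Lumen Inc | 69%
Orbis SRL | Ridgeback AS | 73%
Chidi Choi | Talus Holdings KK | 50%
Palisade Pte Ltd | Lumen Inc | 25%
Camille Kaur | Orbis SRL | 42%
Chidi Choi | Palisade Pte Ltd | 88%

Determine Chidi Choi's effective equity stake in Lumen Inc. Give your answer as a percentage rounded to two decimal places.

Chidi reaches Lumen along 4 paths.
Via Orbis: 50% × 6% = 3%.
Via Palisade → Orbis: 88% × 6% × 6% = 0.3168%.
Direct stake: 69% = 69%.
Via Palisade: 88% × 25% = 22%.
Total: 3% + 0.3168% + 69% + 22% = 94.3168%.
Rounded: 94.32%.

94.32%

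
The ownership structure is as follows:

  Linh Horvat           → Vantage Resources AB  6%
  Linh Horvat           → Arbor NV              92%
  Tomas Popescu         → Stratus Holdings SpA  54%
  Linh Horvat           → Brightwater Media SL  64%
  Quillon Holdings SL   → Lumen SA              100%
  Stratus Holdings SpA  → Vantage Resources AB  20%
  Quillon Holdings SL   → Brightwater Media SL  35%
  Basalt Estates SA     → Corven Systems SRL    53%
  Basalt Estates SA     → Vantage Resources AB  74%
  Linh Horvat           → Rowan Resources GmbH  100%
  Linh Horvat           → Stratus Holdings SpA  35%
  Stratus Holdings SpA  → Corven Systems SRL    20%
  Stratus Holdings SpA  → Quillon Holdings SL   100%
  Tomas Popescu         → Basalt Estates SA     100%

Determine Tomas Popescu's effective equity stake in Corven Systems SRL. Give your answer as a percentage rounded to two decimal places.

63.80%

Tomas reaches Corven along 2 paths.
Via Stratus: 54% × 20% = 10.8%.
Via Basalt: 100% × 53% = 53%.
Total: 10.8% + 53% = 63.8%.
Rounded: 63.80%.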